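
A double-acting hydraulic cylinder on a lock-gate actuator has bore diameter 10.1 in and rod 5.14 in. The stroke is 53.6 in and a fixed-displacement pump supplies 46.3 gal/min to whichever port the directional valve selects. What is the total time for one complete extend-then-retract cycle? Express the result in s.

Cap-side area A_cap = π/4 × (10.1 in)² = 80.12 in^2
Rod-side annular area A_ann = π/4 × (10.1² − 5.14²) = 59.37 in^2
t_ext = A_cap·L/Q = 24.09 s
t_ret = A_ann·L/Q = 17.85 s
t_cycle = t_ext + t_ret

t ≈ 41.9 s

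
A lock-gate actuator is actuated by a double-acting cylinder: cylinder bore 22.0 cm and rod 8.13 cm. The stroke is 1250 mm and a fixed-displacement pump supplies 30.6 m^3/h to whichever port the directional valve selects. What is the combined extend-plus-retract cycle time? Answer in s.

Cap-side area A_cap = π/4 × (22.0 cm)² = 380.1 cm^2
Rod-side annular area A_ann = π/4 × (22.0² − 8.13²) = 328.2 cm^2
t_ext = A_cap·L/Q = 5.590 s
t_ret = A_ann·L/Q = 4.827 s
t_cycle = t_ext + t_ret

t ≈ 10.4 s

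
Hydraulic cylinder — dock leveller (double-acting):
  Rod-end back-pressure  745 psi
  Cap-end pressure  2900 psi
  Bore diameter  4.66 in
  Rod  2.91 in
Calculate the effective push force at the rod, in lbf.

F ≈ 41700 lbf

Cap-side area A_cap = π/4 × (4.66 in)² = 17.06 in^2
Rod-side annular area A_ann = π/4 × (4.66² − 2.91²) = 10.40 in^2
Net thrust = P_cap·A_cap − P_rod·A_ann = 49460 lbf − 7751 lbf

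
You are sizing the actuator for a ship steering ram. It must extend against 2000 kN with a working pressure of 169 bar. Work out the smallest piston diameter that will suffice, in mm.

D ≈ 388 mm

Extension force acts on the full piston face: F = P × (π/4)D².
D = √(4F / (πP)) = √(4 × 2000 kN / (π × 169 bar))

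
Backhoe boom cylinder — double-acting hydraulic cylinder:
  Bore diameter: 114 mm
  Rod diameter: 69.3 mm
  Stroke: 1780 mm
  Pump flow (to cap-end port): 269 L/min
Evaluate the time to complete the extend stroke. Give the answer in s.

Cap-side area A_cap = π/4 × (114 mm)² = 10210 mm^2
Swept volume V = A × L; t = V / Q = A·L / Q

t ≈ 4.05 s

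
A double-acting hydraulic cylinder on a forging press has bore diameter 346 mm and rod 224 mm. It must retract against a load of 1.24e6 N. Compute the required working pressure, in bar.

Rod-side annular area A_ann = π/4 × (346² − 224²) = 54620 mm^2
Retraction: pressure acts on the annular area.
P = F / A = 1.24e6 N / A

P ≈ 227 bar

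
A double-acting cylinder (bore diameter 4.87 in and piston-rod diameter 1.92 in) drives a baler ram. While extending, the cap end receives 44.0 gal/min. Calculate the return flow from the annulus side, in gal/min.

Q_out ≈ 37.2 gal/min

Cap-side area A_cap = π/4 × (4.87 in)² = 18.63 in^2
Rod-side annular area A_ann = π/4 × (4.87² − 1.92²) = 15.73 in^2
Piston speed v = Q_in/A_cap; rod-end outflow Q_out = v × A_ann = Q_in × A_ann/A_cap.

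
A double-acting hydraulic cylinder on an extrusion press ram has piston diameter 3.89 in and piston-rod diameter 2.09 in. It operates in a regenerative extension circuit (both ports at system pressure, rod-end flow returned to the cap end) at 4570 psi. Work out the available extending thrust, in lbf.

F ≈ 15700 lbf

With equal pressure on both faces, forces on the annular region cancel; the net push is pressure × rod cross-section.
Rod cross-section A_rod = π/4 × (2.09 in)² = 3.431 in^2
F = P × A_rod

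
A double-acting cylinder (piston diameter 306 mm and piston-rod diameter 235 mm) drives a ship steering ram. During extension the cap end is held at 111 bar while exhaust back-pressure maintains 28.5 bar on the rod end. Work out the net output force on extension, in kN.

Cap-side area A_cap = π/4 × (306 mm)² = 73540 mm^2
Rod-side annular area A_ann = π/4 × (306² − 235²) = 30170 mm^2
Net thrust = P_cap·A_cap − P_rod·A_ann = 816.3 kN − 85.98 kN

F ≈ 730 kN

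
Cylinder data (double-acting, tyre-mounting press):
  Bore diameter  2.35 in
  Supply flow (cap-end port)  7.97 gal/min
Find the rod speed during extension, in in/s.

Cap-side area A_cap = π/4 × (2.35 in)² = 4.337 in^2
v = Q / A

v ≈ 7.07 in/s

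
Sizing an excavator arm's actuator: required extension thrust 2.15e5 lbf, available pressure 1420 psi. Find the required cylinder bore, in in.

D ≈ 13.9 in

Extension force acts on the full piston face: F = P × (π/4)D².
D = √(4F / (πP)) = √(4 × 2.15e5 lbf / (π × 1420 psi))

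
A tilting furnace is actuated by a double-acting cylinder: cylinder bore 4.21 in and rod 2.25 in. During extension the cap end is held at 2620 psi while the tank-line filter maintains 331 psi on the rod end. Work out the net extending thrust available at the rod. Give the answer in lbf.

F ≈ 33200 lbf

Cap-side area A_cap = π/4 × (4.21 in)² = 13.92 in^2
Rod-side annular area A_ann = π/4 × (4.21² − 2.25²) = 9.944 in^2
Net thrust = P_cap·A_cap − P_rod·A_ann = 36470 lbf − 3292 lbf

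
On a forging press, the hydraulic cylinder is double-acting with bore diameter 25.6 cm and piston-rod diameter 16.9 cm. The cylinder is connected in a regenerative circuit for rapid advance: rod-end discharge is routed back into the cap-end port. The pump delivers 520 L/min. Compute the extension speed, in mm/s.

v ≈ 386 mm/s

In regeneration the rod-end outflow joins the pump flow into the cap end, so the net volume the pump must supply per unit advance equals the rod cross-section area.
Rod cross-section A_rod = π/4 × (16.9 cm)² = 224.3 cm^2
v = Q_pump / A_rod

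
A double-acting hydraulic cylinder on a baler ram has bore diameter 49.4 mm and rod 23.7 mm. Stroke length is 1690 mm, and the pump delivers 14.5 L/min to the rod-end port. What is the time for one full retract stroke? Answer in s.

Rod-side annular area A_ann = π/4 × (49.4² − 23.7²) = 1476 mm^2
Swept volume V = A × L; t = V / Q = A·L / Q

t ≈ 10.3 s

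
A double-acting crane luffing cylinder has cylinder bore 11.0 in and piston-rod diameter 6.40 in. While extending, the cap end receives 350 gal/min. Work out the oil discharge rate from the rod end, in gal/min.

Cap-side area A_cap = π/4 × (11.0 in)² = 95.03 in^2
Rod-side annular area A_ann = π/4 × (11.0² − 6.40²) = 62.86 in^2
Piston speed v = Q_in/A_cap; rod-end outflow Q_out = v × A_ann = Q_in × A_ann/A_cap.

Q_out ≈ 232 gal/min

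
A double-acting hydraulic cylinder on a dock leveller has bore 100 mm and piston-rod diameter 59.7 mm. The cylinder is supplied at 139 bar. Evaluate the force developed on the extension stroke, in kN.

F ≈ 109 kN

Cap-side area A_cap = π/4 × (100 mm)² = 7854 mm^2
F = P × A_cap = 139 bar × A_cap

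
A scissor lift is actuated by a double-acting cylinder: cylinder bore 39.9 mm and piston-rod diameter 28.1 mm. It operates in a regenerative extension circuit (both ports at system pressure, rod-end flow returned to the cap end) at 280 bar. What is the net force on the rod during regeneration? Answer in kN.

F ≈ 17.4 kN

With equal pressure on both faces, forces on the annular region cancel; the net push is pressure × rod cross-section.
Rod cross-section A_rod = π/4 × (28.1 mm)² = 620.2 mm^2
F = P × A_rod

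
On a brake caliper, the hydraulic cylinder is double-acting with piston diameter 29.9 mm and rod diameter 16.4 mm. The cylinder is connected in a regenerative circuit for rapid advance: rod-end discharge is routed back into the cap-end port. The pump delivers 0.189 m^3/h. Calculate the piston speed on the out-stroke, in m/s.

In regeneration the rod-end outflow joins the pump flow into the cap end, so the net volume the pump must supply per unit advance equals the rod cross-section area.
Rod cross-section A_rod = π/4 × (16.4 mm)² = 211.2 mm^2
v = Q_pump / A_rod

v ≈ 0.249 m/s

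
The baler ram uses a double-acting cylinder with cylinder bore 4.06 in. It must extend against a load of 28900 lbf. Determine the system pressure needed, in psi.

Cap-side area A_cap = π/4 × (4.06 in)² = 12.95 in^2
P = F / A = 28900 lbf / A

P ≈ 2230 psi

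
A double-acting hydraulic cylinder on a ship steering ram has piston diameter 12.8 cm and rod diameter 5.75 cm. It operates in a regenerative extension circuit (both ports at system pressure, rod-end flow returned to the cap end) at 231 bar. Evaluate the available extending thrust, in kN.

With equal pressure on both faces, forces on the annular region cancel; the net push is pressure × rod cross-section.
Rod cross-section A_rod = π/4 × (5.75 cm)² = 25.97 cm^2
F = P × A_rod

F ≈ 60.0 kN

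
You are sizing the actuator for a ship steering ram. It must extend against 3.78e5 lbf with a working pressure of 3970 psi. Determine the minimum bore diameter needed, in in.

Extension force acts on the full piston face: F = P × (π/4)D².
D = √(4F / (πP)) = √(4 × 3.78e5 lbf / (π × 3970 psi))

D ≈ 11.0 in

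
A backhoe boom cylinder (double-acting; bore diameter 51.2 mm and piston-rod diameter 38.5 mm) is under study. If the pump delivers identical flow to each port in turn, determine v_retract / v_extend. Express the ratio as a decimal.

v_ret/v_ext ≈ 2.30

Cap-side area A_cap = π/4 × (51.2 mm)² = 2059 mm^2
Rod-side annular area A_ann = π/4 × (51.2² − 38.5²) = 894.7 mm^2
For equal Q, v ∝ 1/A, so v_ret/v_ext = A_cap/A_ann.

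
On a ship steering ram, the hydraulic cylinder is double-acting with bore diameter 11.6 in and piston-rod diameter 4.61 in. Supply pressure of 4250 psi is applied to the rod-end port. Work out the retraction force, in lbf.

Rod-side annular area A_ann = π/4 × (11.6² − 4.61²) = 88.99 in^2
On retraction the pressure acts on the annular area (bore minus rod).
F = P × A_ann

F ≈ 3.78e5 lbf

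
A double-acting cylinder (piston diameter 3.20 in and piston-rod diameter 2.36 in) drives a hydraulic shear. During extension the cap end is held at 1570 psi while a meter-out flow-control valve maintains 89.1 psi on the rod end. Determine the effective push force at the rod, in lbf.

F ≈ 12300 lbf

Cap-side area A_cap = π/4 × (3.20 in)² = 8.042 in^2
Rod-side annular area A_ann = π/4 × (3.20² − 2.36²) = 3.668 in^2
Net thrust = P_cap·A_cap − P_rod·A_ann = 12630 lbf − 326.8 lbf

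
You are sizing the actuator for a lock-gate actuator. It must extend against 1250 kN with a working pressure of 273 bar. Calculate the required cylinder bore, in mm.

D ≈ 241 mm

Extension force acts on the full piston face: F = P × (π/4)D².
D = √(4F / (πP)) = √(4 × 1250 kN / (π × 273 bar))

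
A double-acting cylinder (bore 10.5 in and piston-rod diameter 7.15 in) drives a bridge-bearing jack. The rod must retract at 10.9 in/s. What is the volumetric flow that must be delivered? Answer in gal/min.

Q ≈ 131 gal/min

Rod-side annular area A_ann = π/4 × (10.5² − 7.15²) = 46.44 in^2
Q = A × v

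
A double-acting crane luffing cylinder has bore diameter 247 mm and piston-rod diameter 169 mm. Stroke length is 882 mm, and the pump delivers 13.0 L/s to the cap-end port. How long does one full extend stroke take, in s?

Cap-side area A_cap = π/4 × (247 mm)² = 47920 mm^2
Swept volume V = A × L; t = V / Q = A·L / Q

t ≈ 3.25 s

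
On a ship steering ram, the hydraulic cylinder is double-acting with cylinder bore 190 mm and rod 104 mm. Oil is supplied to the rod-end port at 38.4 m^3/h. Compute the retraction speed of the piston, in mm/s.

v ≈ 537 mm/s

Rod-side annular area A_ann = π/4 × (190² − 104²) = 19860 mm^2
Flow into the rod-end port fills the annular volume.
v = Q / A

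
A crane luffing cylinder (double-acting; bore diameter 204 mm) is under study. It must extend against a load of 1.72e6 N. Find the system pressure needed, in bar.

P ≈ 526 bar

Cap-side area A_cap = π/4 × (204 mm)² = 32690 mm^2
P = F / A = 1.72e6 N / A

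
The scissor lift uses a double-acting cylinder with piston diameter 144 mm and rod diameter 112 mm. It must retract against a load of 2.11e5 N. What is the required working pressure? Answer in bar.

Rod-side annular area A_ann = π/4 × (144² − 112²) = 6434 mm^2
Retraction: pressure acts on the annular area.
P = F / A = 2.11e5 N / A

P ≈ 328 bar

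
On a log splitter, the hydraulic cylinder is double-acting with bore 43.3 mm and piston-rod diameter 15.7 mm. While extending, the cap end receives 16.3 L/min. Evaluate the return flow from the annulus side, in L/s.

Q_out ≈ 0.236 L/s

Cap-side area A_cap = π/4 × (43.3 mm)² = 1473 mm^2
Rod-side annular area A_ann = π/4 × (43.3² − 15.7²) = 1279 mm^2
Piston speed v = Q_in/A_cap; rod-end outflow Q_out = v × A_ann = Q_in × A_ann/A_cap.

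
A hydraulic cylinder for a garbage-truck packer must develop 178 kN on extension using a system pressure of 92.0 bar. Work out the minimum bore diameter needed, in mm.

Extension force acts on the full piston face: F = P × (π/4)D².
D = √(4F / (πP)) = √(4 × 178 kN / (π × 92.0 bar))

D ≈ 157 mm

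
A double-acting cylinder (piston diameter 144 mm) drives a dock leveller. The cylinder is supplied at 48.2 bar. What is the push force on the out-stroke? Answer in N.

Cap-side area A_cap = π/4 × (144 mm)² = 16290 mm^2
F = P × A_cap = 48.2 bar × A_cap

F ≈ 78500 N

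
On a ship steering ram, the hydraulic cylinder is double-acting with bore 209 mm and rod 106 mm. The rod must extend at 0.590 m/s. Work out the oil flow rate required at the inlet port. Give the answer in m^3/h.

Q ≈ 72.9 m^3/h

Cap-side area A_cap = π/4 × (209 mm)² = 34310 mm^2
Q = A × v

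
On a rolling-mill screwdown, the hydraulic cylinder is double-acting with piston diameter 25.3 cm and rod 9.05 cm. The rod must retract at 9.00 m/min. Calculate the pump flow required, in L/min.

Rod-side annular area A_ann = π/4 × (25.3² − 9.05²) = 438.4 cm^2
Q = A × v

Q ≈ 395 L/min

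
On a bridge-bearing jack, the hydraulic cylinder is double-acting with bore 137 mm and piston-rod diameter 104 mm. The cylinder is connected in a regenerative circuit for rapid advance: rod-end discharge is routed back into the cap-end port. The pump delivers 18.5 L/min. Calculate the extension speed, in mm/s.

v ≈ 36.3 mm/s

In regeneration the rod-end outflow joins the pump flow into the cap end, so the net volume the pump must supply per unit advance equals the rod cross-section area.
Rod cross-section A_rod = π/4 × (104 mm)² = 8495 mm^2
v = Q_pump / A_rod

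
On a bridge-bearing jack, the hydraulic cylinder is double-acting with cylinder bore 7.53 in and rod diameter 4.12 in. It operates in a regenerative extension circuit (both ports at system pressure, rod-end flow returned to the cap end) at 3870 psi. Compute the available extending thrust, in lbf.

F ≈ 51600 lbf

With equal pressure on both faces, forces on the annular region cancel; the net push is pressure × rod cross-section.
Rod cross-section A_rod = π/4 × (4.12 in)² = 13.33 in^2
F = P × A_rod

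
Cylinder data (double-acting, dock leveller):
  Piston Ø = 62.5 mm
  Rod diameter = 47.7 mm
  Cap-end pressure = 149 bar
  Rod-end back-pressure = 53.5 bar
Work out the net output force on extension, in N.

F ≈ 38900 N

Cap-side area A_cap = π/4 × (62.5 mm)² = 3068 mm^2
Rod-side annular area A_ann = π/4 × (62.5² − 47.7²) = 1281 mm^2
Net thrust = P_cap·A_cap − P_rod·A_ann = 45710 N − 6853 N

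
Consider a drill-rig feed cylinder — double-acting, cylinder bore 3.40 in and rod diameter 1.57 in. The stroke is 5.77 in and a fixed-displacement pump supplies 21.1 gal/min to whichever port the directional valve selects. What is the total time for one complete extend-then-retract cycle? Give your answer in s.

t ≈ 1.15 s

Cap-side area A_cap = π/4 × (3.40 in)² = 9.079 in^2
Rod-side annular area A_ann = π/4 × (3.40² − 1.57²) = 7.143 in^2
t_ext = A_cap·L/Q = 0.6449 s
t_ret = A_ann·L/Q = 0.5074 s
t_cycle = t_ext + t_ret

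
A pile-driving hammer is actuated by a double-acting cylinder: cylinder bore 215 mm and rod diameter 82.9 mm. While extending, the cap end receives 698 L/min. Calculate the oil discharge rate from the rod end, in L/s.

Cap-side area A_cap = π/4 × (215 mm)² = 36310 mm^2
Rod-side annular area A_ann = π/4 × (215² − 82.9²) = 30910 mm^2
Piston speed v = Q_in/A_cap; rod-end outflow Q_out = v × A_ann = Q_in × A_ann/A_cap.

Q_out ≈ 9.90 L/s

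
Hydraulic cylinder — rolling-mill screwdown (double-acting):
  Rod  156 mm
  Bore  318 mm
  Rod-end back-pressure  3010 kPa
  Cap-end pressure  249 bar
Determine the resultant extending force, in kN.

F ≈ 1800 kN

Cap-side area A_cap = π/4 × (318 mm)² = 79420 mm^2
Rod-side annular area A_ann = π/4 × (318² − 156²) = 60310 mm^2
Net thrust = P_cap·A_cap − P_rod·A_ann = 1978 kN − 181.5 kN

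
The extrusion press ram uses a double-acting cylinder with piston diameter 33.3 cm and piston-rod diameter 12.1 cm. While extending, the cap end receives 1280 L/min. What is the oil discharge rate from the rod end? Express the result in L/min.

Cap-side area A_cap = π/4 × (33.3 cm)² = 870.9 cm^2
Rod-side annular area A_ann = π/4 × (33.3² − 12.1²) = 755.9 cm^2
Piston speed v = Q_in/A_cap; rod-end outflow Q_out = v × A_ann = Q_in × A_ann/A_cap.

Q_out ≈ 1110 L/min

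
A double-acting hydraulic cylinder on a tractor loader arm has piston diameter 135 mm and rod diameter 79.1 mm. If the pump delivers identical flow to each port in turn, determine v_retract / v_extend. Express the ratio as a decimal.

Cap-side area A_cap = π/4 × (135 mm)² = 14310 mm^2
Rod-side annular area A_ann = π/4 × (135² − 79.1²) = 9400 mm^2
For equal Q, v ∝ 1/A, so v_ret/v_ext = A_cap/A_ann.

v_ret/v_ext ≈ 1.52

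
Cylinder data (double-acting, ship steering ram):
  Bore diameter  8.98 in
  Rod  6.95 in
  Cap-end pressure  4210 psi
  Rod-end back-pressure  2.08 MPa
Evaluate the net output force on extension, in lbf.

Cap-side area A_cap = π/4 × (8.98 in)² = 63.33 in^2
Rod-side annular area A_ann = π/4 × (8.98² − 6.95²) = 25.40 in^2
Net thrust = P_cap·A_cap − P_rod·A_ann = 2.666e5 lbf − 7662 lbf

F ≈ 2.59e5 lbf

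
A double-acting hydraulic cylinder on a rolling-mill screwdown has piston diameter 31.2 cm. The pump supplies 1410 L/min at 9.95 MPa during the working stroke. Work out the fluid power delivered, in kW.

W ≈ 234 kW

Hydraulic power = P × Q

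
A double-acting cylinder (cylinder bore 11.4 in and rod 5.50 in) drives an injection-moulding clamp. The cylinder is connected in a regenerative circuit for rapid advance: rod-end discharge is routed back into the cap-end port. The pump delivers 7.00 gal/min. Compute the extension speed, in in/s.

In regeneration the rod-end outflow joins the pump flow into the cap end, so the net volume the pump must supply per unit advance equals the rod cross-section area.
Rod cross-section A_rod = π/4 × (5.50 in)² = 23.76 in^2
v = Q_pump / A_rod

v ≈ 1.13 in/s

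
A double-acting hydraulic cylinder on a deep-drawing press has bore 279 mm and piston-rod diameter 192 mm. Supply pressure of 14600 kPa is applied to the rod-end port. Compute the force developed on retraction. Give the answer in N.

Rod-side annular area A_ann = π/4 × (279² − 192²) = 32180 mm^2
On retraction the pressure acts on the annular area (bore minus rod).
F = P × A_ann

F ≈ 4.70e5 N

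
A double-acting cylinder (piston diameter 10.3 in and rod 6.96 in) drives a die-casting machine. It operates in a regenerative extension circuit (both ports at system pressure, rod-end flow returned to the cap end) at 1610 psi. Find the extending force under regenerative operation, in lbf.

F ≈ 61300 lbf

With equal pressure on both faces, forces on the annular region cancel; the net push is pressure × rod cross-section.
Rod cross-section A_rod = π/4 × (6.96 in)² = 38.05 in^2
F = P × A_rod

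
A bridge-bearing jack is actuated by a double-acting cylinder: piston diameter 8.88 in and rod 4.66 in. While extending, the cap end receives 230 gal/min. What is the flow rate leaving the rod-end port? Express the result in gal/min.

Q_out ≈ 167 gal/min

Cap-side area A_cap = π/4 × (8.88 in)² = 61.93 in^2
Rod-side annular area A_ann = π/4 × (8.88² − 4.66²) = 44.88 in^2
Piston speed v = Q_in/A_cap; rod-end outflow Q_out = v × A_ann = Q_in × A_ann/A_cap.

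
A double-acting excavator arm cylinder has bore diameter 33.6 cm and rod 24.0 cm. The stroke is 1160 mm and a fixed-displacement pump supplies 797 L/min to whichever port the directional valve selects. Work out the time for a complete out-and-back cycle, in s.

Cap-side area A_cap = π/4 × (33.6 cm)² = 886.7 cm^2
Rod-side annular area A_ann = π/4 × (33.6² − 24.0²) = 434.3 cm^2
t_ext = A_cap·L/Q = 7.743 s
t_ret = A_ann·L/Q = 3.793 s
t_cycle = t_ext + t_ret

t ≈ 11.5 s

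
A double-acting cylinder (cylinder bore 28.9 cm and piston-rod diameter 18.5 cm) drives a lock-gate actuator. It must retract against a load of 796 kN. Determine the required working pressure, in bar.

P ≈ 206 bar

Rod-side annular area A_ann = π/4 × (28.9² − 18.5²) = 387.2 cm^2
Retraction: pressure acts on the annular area.
P = F / A = 796 kN / A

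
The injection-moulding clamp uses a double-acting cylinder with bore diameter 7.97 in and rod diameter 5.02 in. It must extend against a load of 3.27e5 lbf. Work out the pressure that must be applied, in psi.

P ≈ 6550 psi

Cap-side area A_cap = π/4 × (7.97 in)² = 49.89 in^2
P = F / A = 3.27e5 lbf / A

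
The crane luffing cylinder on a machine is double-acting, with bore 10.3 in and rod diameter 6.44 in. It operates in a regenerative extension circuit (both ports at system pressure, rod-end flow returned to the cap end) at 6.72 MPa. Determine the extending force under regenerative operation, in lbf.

F ≈ 31700 lbf

With equal pressure on both faces, forces on the annular region cancel; the net push is pressure × rod cross-section.
Rod cross-section A_rod = π/4 × (6.44 in)² = 32.57 in^2
F = P × A_rod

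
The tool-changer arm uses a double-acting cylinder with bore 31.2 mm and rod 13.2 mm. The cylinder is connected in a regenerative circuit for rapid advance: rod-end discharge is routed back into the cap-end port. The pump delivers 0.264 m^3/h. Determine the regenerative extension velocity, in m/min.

v ≈ 32.2 m/min

In regeneration the rod-end outflow joins the pump flow into the cap end, so the net volume the pump must supply per unit advance equals the rod cross-section area.
Rod cross-section A_rod = π/4 × (13.2 mm)² = 136.8 mm^2
v = Q_pump / A_rod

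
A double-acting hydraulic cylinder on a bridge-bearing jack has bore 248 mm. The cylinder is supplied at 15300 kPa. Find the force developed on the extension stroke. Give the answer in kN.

F ≈ 739 kN

Cap-side area A_cap = π/4 × (248 mm)² = 48310 mm^2
F = P × A_cap = 15300 kPa × A_cap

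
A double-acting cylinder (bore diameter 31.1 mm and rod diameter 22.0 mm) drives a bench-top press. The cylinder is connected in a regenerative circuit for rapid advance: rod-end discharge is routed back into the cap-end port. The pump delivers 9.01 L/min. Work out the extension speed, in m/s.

v ≈ 0.395 m/s

In regeneration the rod-end outflow joins the pump flow into the cap end, so the net volume the pump must supply per unit advance equals the rod cross-section area.
Rod cross-section A_rod = π/4 × (22.0 mm)² = 380.1 mm^2
v = Q_pump / A_rod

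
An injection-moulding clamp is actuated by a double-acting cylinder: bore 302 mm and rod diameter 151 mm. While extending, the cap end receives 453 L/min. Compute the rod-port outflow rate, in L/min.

Q_out ≈ 340 L/min

Cap-side area A_cap = π/4 × (302 mm)² = 71630 mm^2
Rod-side annular area A_ann = π/4 × (302² − 151²) = 53720 mm^2
Piston speed v = Q_in/A_cap; rod-end outflow Q_out = v × A_ann = Q_in × A_ann/A_cap.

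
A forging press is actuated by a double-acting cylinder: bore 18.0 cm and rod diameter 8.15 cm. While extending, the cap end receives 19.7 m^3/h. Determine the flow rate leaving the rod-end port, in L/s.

Q_out ≈ 4.35 L/s

Cap-side area A_cap = π/4 × (18.0 cm)² = 254.5 cm^2
Rod-side annular area A_ann = π/4 × (18.0² − 8.15²) = 202.3 cm^2
Piston speed v = Q_in/A_cap; rod-end outflow Q_out = v × A_ann = Q_in × A_ann/A_cap.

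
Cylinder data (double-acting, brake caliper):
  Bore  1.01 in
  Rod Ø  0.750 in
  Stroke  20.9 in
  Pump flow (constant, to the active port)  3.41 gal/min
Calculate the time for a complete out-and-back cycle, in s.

t ≈ 1.85 s

Cap-side area A_cap = π/4 × (1.01 in)² = 0.8012 in^2
Rod-side annular area A_ann = π/4 × (1.01² − 0.750²) = 0.3594 in^2
t_ext = A_cap·L/Q = 1.275 s
t_ret = A_ann·L/Q = 0.5721 s
t_cycle = t_ext + t_ret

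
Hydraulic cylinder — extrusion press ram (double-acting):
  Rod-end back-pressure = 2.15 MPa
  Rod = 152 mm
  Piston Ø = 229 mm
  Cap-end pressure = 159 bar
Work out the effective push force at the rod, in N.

F ≈ 6.05e5 N

Cap-side area A_cap = π/4 × (229 mm)² = 41190 mm^2
Rod-side annular area A_ann = π/4 × (229² − 152²) = 23040 mm^2
Net thrust = P_cap·A_cap − P_rod·A_ann = 6.549e5 N − 49540 N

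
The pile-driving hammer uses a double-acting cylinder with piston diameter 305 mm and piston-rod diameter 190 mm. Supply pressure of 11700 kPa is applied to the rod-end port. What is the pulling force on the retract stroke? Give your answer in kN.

F ≈ 523 kN

Rod-side annular area A_ann = π/4 × (305² − 190²) = 44710 mm^2
On retraction the pressure acts on the annular area (bore minus rod).
F = P × A_ann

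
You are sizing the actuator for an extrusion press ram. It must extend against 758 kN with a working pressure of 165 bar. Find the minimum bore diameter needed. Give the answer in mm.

Extension force acts on the full piston face: F = P × (π/4)D².
D = √(4F / (πP)) = √(4 × 758 kN / (π × 165 bar))

D ≈ 242 mm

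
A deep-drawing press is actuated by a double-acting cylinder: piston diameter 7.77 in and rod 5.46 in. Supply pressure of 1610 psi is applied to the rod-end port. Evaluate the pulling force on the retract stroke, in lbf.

Rod-side annular area A_ann = π/4 × (7.77² − 5.46²) = 24.00 in^2
On retraction the pressure acts on the annular area (bore minus rod).
F = P × A_ann

F ≈ 38600 lbf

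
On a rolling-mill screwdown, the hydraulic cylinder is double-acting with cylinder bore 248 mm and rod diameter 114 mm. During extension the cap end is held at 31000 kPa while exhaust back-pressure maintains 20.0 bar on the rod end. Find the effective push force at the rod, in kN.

F ≈ 1420 kN

Cap-side area A_cap = π/4 × (248 mm)² = 48310 mm^2
Rod-side annular area A_ann = π/4 × (248² − 114²) = 38100 mm^2
Net thrust = P_cap·A_cap − P_rod·A_ann = 1497 kN − 76.20 kN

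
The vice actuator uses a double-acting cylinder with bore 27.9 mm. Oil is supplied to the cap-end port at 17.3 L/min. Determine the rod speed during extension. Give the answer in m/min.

Cap-side area A_cap = π/4 × (27.9 mm)² = 611.4 mm^2
v = Q / A

v ≈ 28.3 m/min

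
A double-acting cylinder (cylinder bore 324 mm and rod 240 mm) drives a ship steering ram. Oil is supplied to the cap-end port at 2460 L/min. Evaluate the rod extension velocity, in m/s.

Cap-side area A_cap = π/4 × (324 mm)² = 82450 mm^2
v = Q / A

v ≈ 0.497 m/s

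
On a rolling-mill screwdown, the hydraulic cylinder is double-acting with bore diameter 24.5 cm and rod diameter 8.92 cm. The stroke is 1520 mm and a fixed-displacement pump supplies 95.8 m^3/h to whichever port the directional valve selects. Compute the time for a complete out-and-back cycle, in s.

t ≈ 5.03 s

Cap-side area A_cap = π/4 × (24.5 cm)² = 471.4 cm^2
Rod-side annular area A_ann = π/4 × (24.5² − 8.92²) = 408.9 cm^2
t_ext = A_cap·L/Q = 2.693 s
t_ret = A_ann·L/Q = 2.336 s
t_cycle = t_ext + t_ret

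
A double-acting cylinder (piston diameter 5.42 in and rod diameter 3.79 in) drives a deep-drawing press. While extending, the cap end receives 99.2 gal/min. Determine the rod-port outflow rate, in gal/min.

Q_out ≈ 50.7 gal/min

Cap-side area A_cap = π/4 × (5.42 in)² = 23.07 in^2
Rod-side annular area A_ann = π/4 × (5.42² − 3.79²) = 11.79 in^2
Piston speed v = Q_in/A_cap; rod-end outflow Q_out = v × A_ann = Q_in × A_ann/A_cap.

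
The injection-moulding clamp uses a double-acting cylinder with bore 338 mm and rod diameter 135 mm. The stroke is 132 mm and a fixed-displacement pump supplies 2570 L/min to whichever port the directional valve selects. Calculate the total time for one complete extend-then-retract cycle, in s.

Cap-side area A_cap = π/4 × (338 mm)² = 89730 mm^2
Rod-side annular area A_ann = π/4 × (338² − 135²) = 75410 mm^2
t_ext = A_cap·L/Q = 0.2765 s
t_ret = A_ann·L/Q = 0.2324 s
t_cycle = t_ext + t_ret

t ≈ 0.509 s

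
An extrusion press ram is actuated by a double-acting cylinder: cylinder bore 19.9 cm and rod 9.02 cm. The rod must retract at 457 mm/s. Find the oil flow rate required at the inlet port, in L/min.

Q ≈ 678 L/min

Rod-side annular area A_ann = π/4 × (19.9² − 9.02²) = 247.1 cm^2
Q = A × v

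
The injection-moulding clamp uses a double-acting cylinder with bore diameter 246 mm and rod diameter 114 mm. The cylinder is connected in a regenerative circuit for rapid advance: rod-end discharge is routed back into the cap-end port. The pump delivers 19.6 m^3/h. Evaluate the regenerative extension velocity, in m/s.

v ≈ 0.533 m/s

In regeneration the rod-end outflow joins the pump flow into the cap end, so the net volume the pump must supply per unit advance equals the rod cross-section area.
Rod cross-section A_rod = π/4 × (114 mm)² = 10210 mm^2
v = Q_pump / A_rod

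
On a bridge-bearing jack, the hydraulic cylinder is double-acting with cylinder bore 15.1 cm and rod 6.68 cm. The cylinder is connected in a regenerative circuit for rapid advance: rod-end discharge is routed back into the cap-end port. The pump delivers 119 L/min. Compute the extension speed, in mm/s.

In regeneration the rod-end outflow joins the pump flow into the cap end, so the net volume the pump must supply per unit advance equals the rod cross-section area.
Rod cross-section A_rod = π/4 × (6.68 cm)² = 35.05 cm^2
v = Q_pump / A_rod

v ≈ 566 mm/s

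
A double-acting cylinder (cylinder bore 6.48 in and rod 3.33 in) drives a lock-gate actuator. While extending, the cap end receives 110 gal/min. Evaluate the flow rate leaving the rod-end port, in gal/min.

Q_out ≈ 81.0 gal/min

Cap-side area A_cap = π/4 × (6.48 in)² = 32.98 in^2
Rod-side annular area A_ann = π/4 × (6.48² − 3.33²) = 24.27 in^2
Piston speed v = Q_in/A_cap; rod-end outflow Q_out = v × A_ann = Q_in × A_ann/A_cap.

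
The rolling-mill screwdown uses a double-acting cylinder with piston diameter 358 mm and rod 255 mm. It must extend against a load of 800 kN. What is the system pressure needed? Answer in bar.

P ≈ 79.5 bar

Cap-side area A_cap = π/4 × (358 mm)² = 1.007e5 mm^2
P = F / A = 800 kN / A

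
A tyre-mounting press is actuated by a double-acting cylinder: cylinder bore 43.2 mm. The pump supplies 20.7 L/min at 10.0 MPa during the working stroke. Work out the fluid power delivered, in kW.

W ≈ 3.45 kW

Hydraulic power = P × Q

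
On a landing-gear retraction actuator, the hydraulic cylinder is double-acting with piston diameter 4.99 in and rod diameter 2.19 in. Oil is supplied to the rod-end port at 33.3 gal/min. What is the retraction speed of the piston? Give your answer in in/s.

v ≈ 8.12 in/s

Rod-side annular area A_ann = π/4 × (4.99² − 2.19²) = 15.79 in^2
Flow into the rod-end port fills the annular volume.
v = Q / A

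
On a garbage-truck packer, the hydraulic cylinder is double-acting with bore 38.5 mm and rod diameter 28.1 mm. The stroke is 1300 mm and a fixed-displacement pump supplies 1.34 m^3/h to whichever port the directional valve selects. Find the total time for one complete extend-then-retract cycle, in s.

Cap-side area A_cap = π/4 × (38.5 mm)² = 1164 mm^2
Rod-side annular area A_ann = π/4 × (38.5² − 28.1²) = 544.0 mm^2
t_ext = A_cap·L/Q = 4.066 s
t_ret = A_ann·L/Q = 1.900 s
t_cycle = t_ext + t_ret

t ≈ 5.97 s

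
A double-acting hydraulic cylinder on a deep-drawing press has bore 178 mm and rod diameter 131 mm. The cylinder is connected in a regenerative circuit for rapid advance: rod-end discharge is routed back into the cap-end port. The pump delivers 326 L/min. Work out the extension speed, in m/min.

In regeneration the rod-end outflow joins the pump flow into the cap end, so the net volume the pump must supply per unit advance equals the rod cross-section area.
Rod cross-section A_rod = π/4 × (131 mm)² = 13480 mm^2
v = Q_pump / A_rod

v ≈ 24.2 m/min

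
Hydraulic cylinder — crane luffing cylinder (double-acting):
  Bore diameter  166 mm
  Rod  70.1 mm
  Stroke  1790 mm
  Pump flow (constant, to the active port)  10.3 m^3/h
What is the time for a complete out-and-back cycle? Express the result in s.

t ≈ 24.7 s

Cap-side area A_cap = π/4 × (166 mm)² = 21640 mm^2
Rod-side annular area A_ann = π/4 × (166² − 70.1²) = 17780 mm^2
t_ext = A_cap·L/Q = 13.54 s
t_ret = A_ann·L/Q = 11.13 s
t_cycle = t_ext + t_ret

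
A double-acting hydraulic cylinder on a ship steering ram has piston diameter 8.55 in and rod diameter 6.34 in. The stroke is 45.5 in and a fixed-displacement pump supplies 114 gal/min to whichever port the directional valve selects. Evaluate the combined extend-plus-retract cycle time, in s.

Cap-side area A_cap = π/4 × (8.55 in)² = 57.41 in^2
Rod-side annular area A_ann = π/4 × (8.55² − 6.34²) = 25.85 in^2
t_ext = A_cap·L/Q = 5.952 s
t_ret = A_ann·L/Q = 2.679 s
t_cycle = t_ext + t_ret

t ≈ 8.63 s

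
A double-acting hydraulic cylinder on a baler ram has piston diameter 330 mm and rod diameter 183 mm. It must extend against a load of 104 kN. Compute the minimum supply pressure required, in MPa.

Cap-side area A_cap = π/4 × (330 mm)² = 85530 mm^2
P = F / A = 104 kN / A

P ≈ 1.22 MPa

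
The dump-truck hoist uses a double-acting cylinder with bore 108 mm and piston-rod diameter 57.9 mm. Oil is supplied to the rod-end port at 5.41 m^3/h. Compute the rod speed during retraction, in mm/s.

v ≈ 230 mm/s

Rod-side annular area A_ann = π/4 × (108² − 57.9²) = 6528 mm^2
Flow into the rod-end port fills the annular volume.
v = Q / A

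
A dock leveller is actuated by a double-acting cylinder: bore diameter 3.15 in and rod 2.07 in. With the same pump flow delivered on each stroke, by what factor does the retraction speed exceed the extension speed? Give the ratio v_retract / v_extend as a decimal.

v_ret/v_ext ≈ 1.76

Cap-side area A_cap = π/4 × (3.15 in)² = 7.793 in^2
Rod-side annular area A_ann = π/4 × (3.15² − 2.07²) = 4.428 in^2
For equal Q, v ∝ 1/A, so v_ret/v_ext = A_cap/A_ann.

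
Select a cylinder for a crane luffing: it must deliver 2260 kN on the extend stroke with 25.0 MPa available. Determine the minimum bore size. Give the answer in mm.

D ≈ 339 mm

Extension force acts on the full piston face: F = P × (π/4)D².
D = √(4F / (πP)) = √(4 × 2260 kN / (π × 25.0 MPa))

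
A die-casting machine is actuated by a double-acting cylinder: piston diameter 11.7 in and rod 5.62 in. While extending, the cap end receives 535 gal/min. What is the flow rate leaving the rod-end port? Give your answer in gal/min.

Cap-side area A_cap = π/4 × (11.7 in)² = 107.5 in^2
Rod-side annular area A_ann = π/4 × (11.7² − 5.62²) = 82.71 in^2
Piston speed v = Q_in/A_cap; rod-end outflow Q_out = v × A_ann = Q_in × A_ann/A_cap.

Q_out ≈ 412 gal/min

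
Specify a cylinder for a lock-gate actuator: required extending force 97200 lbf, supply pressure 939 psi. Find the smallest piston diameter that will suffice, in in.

D ≈ 11.5 in

Extension force acts on the full piston face: F = P × (π/4)D².
D = √(4F / (πP)) = √(4 × 97200 lbf / (π × 939 psi))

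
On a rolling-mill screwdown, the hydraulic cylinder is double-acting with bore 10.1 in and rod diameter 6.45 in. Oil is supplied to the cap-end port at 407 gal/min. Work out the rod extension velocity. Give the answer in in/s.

v ≈ 19.6 in/s

Cap-side area A_cap = π/4 × (10.1 in)² = 80.12 in^2
v = Q / A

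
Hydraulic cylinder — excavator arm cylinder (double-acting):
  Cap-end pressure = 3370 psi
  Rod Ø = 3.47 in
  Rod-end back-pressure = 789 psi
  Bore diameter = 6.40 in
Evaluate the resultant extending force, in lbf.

Cap-side area A_cap = π/4 × (6.40 in)² = 32.17 in^2
Rod-side annular area A_ann = π/4 × (6.40² − 3.47²) = 22.71 in^2
Net thrust = P_cap·A_cap − P_rod·A_ann = 1.084e5 lbf − 17920 lbf

F ≈ 90500 lbf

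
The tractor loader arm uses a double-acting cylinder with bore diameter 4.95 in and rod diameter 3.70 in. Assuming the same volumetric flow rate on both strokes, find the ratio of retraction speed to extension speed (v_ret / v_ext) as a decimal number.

Cap-side area A_cap = π/4 × (4.95 in)² = 19.24 in^2
Rod-side annular area A_ann = π/4 × (4.95² − 3.70²) = 8.492 in^2
For equal Q, v ∝ 1/A, so v_ret/v_ext = A_cap/A_ann.

v_ret/v_ext ≈ 2.27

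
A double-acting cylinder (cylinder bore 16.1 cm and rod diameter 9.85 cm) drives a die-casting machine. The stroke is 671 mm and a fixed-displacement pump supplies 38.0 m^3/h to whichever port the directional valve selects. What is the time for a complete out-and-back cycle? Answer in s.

t ≈ 2.10 s

Cap-side area A_cap = π/4 × (16.1 cm)² = 203.6 cm^2
Rod-side annular area A_ann = π/4 × (16.1² − 9.85²) = 127.4 cm^2
t_ext = A_cap·L/Q = 1.294 s
t_ret = A_ann·L/Q = 0.8097 s
t_cycle = t_ext + t_ret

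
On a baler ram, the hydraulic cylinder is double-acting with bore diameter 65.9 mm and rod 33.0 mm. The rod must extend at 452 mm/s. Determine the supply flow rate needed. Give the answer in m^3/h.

Q ≈ 5.55 m^3/h

Cap-side area A_cap = π/4 × (65.9 mm)² = 3411 mm^2
Q = A × v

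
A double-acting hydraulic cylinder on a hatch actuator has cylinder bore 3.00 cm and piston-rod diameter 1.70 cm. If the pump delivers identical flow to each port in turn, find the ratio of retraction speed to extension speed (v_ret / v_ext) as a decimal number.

Cap-side area A_cap = π/4 × (3.00 cm)² = 7.069 cm^2
Rod-side annular area A_ann = π/4 × (3.00² − 1.70²) = 4.799 cm^2
For equal Q, v ∝ 1/A, so v_ret/v_ext = A_cap/A_ann.

v_ret/v_ext ≈ 1.47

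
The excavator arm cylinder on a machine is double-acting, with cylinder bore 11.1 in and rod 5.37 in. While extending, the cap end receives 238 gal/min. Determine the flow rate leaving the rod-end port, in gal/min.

Q_out ≈ 182 gal/min

Cap-side area A_cap = π/4 × (11.1 in)² = 96.77 in^2
Rod-side annular area A_ann = π/4 × (11.1² − 5.37²) = 74.12 in^2
Piston speed v = Q_in/A_cap; rod-end outflow Q_out = v × A_ann = Q_in × A_ann/A_cap.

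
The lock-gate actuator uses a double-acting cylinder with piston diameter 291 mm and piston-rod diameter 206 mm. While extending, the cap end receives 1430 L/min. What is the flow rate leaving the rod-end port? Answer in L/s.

Q_out ≈ 11.9 L/s

Cap-side area A_cap = π/4 × (291 mm)² = 66510 mm^2
Rod-side annular area A_ann = π/4 × (291² − 206²) = 33180 mm^2
Piston speed v = Q_in/A_cap; rod-end outflow Q_out = v × A_ann = Q_in × A_ann/A_cap.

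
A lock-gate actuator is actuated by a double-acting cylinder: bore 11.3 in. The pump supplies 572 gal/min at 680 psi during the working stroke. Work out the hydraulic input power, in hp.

Hydraulic power = P × Q

W ≈ 227 hp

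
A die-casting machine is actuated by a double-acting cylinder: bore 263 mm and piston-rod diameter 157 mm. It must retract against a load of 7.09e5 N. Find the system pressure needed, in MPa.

Rod-side annular area A_ann = π/4 × (263² − 157²) = 34970 mm^2
Retraction: pressure acts on the annular area.
P = F / A = 7.09e5 N / A

P ≈ 20.3 MPa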